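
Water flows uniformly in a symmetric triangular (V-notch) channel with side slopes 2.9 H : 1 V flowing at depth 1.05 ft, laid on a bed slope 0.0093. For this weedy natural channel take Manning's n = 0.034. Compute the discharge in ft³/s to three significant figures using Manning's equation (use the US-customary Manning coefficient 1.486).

A = z·y² = 2.9×1.05² = 3.197 ft²
P = 2y√(1+z²) = 2×1.05×√(1+2.9²) = 6.442 ft
R = A/P = 3.197/6.442 = 0.4963 ft
Q = (1.486/n)·A·R^(2/3)·S^(1/2) = (1.486/0.034) × 3.197 × 0.4963^(2/3) × 0.0093^(1/2) = 8.448 ft³/s

8.45 ft³/s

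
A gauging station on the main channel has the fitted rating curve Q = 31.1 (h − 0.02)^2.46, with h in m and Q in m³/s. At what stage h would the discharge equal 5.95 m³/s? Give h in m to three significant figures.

0.531 m

h − h₀ = (Q/C)^(1/b) = (5.95/31.1)^(1/2.46) = 0.5105 m
h = 0.02 + 0.5105 = 0.5305 m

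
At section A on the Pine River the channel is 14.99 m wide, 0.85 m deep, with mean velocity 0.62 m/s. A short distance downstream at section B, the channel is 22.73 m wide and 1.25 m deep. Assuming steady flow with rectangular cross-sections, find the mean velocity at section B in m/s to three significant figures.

Q = A₁V₁ = (14.99×0.85) × 0.62 = 7.900 m³/s
A₂ = 22.73 × 1.25 = 28.41 m²
V₂ = Q/A₂ = 7.900/28.41 = 0.2780 m/s

0.278 m/s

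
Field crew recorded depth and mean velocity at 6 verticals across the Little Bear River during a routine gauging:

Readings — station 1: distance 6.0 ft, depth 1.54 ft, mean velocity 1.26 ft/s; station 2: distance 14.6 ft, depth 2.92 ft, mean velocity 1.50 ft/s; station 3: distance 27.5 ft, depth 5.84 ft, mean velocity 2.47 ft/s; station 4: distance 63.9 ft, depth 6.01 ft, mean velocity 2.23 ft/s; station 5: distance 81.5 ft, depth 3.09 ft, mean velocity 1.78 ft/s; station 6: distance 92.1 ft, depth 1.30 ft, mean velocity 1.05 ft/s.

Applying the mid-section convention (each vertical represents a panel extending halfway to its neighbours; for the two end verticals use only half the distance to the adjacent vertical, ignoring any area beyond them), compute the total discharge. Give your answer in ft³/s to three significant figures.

858 ft³/s

w_1 = (14.6 − 6.0)/2 = 4.3 ft; q_1 = 1.26 × 1.54 × 4.3 = 8.344 ft³/s
w_2 = (27.5 − 6.0)/2 = 10.75 ft; q_2 = 1.50 × 2.92 × 10.75 = 47.09 ft³/s
w_3 = (63.9 − 14.6)/2 = 24.65 ft; q_3 = 2.47 × 5.84 × 24.65 = 355.6 ft³/s
w_4 = (81.5 − 27.5)/2 = 27 ft; q_4 = 2.23 × 6.01 × 27 = 361.9 ft³/s
w_5 = (92.1 − 63.9)/2 = 14.1 ft; q_5 = 1.78 × 3.09 × 14.1 = 77.55 ft³/s
w_6 = (92.1 − 81.5)/2 = 5.3 ft; q_6 = 1.05 × 1.30 × 5.3 = 7.235 ft³/s
Q = Σ qᵢ = 857.6 ft³/s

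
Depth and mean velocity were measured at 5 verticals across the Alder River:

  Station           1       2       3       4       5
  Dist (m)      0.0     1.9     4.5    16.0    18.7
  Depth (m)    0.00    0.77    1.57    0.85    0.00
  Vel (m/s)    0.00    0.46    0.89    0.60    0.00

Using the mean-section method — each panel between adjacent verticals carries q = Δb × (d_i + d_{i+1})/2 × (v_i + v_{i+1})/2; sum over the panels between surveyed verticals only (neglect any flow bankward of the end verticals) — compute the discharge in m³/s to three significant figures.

12.9 m³/s

Panel 1-2: Δb = 1.9 m, d̄ = (0.00+0.77)/2 = 0.385, v̄ = (0.00+0.46)/2 = 0.23 → q = 1.9×0.385×0.23 = 0.1682 m³/s
Panel 2-3: Δb = 2.6 m, d̄ = (0.77+1.57)/2 = 1.17, v̄ = (0.46+0.89)/2 = 0.675 → q = 2.6×1.17×0.675 = 2.053 m³/s
Panel 3-4: Δb = 11.5 m, d̄ = (1.57+0.85)/2 = 1.21, v̄ = (0.89+0.60)/2 = 0.745 → q = 11.5×1.21×0.745 = 10.37 m³/s
Panel 4-5: Δb = 2.7 m, d̄ = (0.85+0.00)/2 = 0.425, v̄ = (0.60+0.00)/2 = 0.3 → q = 2.7×0.425×0.3 = 0.3443 m³/s
Q = Σ q = 12.93 m³/s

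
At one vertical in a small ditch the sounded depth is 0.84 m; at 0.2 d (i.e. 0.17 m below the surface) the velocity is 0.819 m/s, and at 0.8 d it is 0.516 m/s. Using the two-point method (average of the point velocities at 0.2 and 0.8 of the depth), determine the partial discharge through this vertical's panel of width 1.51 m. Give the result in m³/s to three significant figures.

0.847 m³/s

v̄ = (0.819 + 0.516) / 2 = 0.6675 m/s
q = v̄ × d × w = 0.6675 × 0.84 × 1.51 = 0.8467 m³/s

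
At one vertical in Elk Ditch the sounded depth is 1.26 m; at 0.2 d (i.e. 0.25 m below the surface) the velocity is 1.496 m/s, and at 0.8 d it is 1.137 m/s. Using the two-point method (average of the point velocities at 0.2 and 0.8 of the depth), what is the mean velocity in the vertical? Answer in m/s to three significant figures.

v̄ = (1.496 + 1.137) / 2 = 1.317 m/s

1.32 m/s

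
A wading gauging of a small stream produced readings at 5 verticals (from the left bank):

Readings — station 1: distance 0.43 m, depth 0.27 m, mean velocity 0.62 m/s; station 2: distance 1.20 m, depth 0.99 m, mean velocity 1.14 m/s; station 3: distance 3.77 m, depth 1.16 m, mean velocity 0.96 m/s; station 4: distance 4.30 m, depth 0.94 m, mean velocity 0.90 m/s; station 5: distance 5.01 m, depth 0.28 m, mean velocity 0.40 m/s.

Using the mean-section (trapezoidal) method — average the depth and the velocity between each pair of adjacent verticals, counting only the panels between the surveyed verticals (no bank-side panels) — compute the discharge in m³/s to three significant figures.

4.13 m³/s

Panel 1-2: Δb = 0.77 m, d̄ = (0.27+0.99)/2 = 0.63, v̄ = (0.62+1.14)/2 = 0.88 → q = 0.77×0.63×0.88 = 0.4269 m³/s
Panel 2-3: Δb = 2.57 m, d̄ = (0.99+1.16)/2 = 1.075, v̄ = (1.14+0.96)/2 = 1.05 → q = 2.57×1.075×1.05 = 2.901 m³/s
Panel 3-4: Δb = 0.53 m, d̄ = (1.16+0.94)/2 = 1.05, v̄ = (0.96+0.90)/2 = 0.93 → q = 0.53×1.05×0.93 = 0.5175 m³/s
Panel 4-5: Δb = 0.71 m, d̄ = (0.94+0.28)/2 = 0.61, v̄ = (0.90+0.40)/2 = 0.65 → q = 0.71×0.61×0.65 = 0.2815 m³/s
Q = Σ q = 4.127 m³/s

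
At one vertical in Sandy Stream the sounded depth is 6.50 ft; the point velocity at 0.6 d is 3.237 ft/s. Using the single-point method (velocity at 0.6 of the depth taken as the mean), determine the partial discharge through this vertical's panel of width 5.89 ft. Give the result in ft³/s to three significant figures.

124 ft³/s

v̄ = v₀.₆ = 3.237 ft/s
q = v̄ × d × w = 3.237 × 6.50 × 5.89 = 123.9 ft³/s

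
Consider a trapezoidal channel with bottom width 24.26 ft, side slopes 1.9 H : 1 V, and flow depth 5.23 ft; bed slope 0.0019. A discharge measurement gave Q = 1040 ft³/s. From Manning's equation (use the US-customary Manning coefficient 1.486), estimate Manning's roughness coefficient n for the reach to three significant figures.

0.0273

A = (b + z·y)·y = (24.26 + 1.9×5.23)×5.23 = 178.9 ft²
P = b + 2y√(1+z²) = 24.26 + 2×5.23×√(1+1.9²) = 46.72 ft
R = A/P = 178.9/46.72 = 3.828 ft
n = (1.486/Q)·A·R^(2/3)·S^(1/2) = (1.486/1040) × 178.9 × 2.447 × 0.04359 = 0.02726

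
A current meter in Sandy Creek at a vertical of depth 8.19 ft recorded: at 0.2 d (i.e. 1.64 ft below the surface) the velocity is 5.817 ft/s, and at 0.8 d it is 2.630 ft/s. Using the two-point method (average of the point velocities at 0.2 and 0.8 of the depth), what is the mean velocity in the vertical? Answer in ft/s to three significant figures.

v̄ = (5.817 + 2.630) / 2 = 4.224 ft/s

4.22 ft/s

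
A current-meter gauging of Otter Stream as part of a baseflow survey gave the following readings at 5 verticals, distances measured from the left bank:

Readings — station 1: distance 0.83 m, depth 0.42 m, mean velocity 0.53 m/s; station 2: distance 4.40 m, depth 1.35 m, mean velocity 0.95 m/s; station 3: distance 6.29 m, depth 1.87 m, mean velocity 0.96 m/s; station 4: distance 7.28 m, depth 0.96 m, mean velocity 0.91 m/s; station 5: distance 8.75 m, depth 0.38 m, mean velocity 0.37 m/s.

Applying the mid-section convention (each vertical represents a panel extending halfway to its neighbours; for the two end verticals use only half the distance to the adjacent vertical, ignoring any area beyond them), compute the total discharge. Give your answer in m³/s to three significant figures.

w_1 = (4.40 − 0.83)/2 = 1.785 m; q_1 = 0.53 × 0.42 × 1.785 = 0.3973 m³/s
w_2 = (6.29 − 0.83)/2 = 2.73 m; q_2 = 0.95 × 1.35 × 2.73 = 3.501 m³/s
w_3 = (7.28 − 4.40)/2 = 1.44 m; q_3 = 0.96 × 1.87 × 1.44 = 2.585 m³/s
w_4 = (8.75 − 6.29)/2 = 1.23 m; q_4 = 0.91 × 0.96 × 1.23 = 1.075 m³/s
w_5 = (8.75 − 7.28)/2 = 0.735 m; q_5 = 0.37 × 0.38 × 0.735 = 0.1033 m³/s
Q = Σ qᵢ = 7.662 m³/s

7.66 m³/s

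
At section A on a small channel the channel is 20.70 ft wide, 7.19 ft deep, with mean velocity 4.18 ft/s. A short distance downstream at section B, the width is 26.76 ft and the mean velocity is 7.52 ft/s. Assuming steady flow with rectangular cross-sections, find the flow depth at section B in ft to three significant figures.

Q = A₁V₁ = (20.70×7.19) × 4.18 = 622.1 ft³/s
d₂ = Q/(b₂ V₂) = 622.1/(26.76×7.52) = 3.092 ft

3.09 ft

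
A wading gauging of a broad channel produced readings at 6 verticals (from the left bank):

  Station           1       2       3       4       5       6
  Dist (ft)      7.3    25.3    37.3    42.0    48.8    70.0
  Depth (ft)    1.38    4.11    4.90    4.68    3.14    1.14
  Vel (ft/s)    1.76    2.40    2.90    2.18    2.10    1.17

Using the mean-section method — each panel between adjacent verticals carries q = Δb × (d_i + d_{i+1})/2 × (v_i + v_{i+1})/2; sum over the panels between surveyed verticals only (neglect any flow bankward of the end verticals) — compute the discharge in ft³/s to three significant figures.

Panel 1-2: Δb = 18 ft, d̄ = (1.38+4.11)/2 = 2.745, v̄ = (1.76+2.40)/2 = 2.08 → q = 18×2.745×2.08 = 102.8 ft³/s
Panel 2-3: Δb = 12 ft, d̄ = (4.11+4.90)/2 = 4.505, v̄ = (2.40+2.90)/2 = 2.65 → q = 12×4.505×2.65 = 143.3 ft³/s
Panel 3-4: Δb = 4.7 ft, d̄ = (4.90+4.68)/2 = 4.79, v̄ = (2.90+2.18)/2 = 2.54 → q = 4.7×4.79×2.54 = 57.18 ft³/s
Panel 4-5: Δb = 6.8 ft, d̄ = (4.68+3.14)/2 = 3.91, v̄ = (2.18+2.10)/2 = 2.14 → q = 6.8×3.91×2.14 = 56.90 ft³/s
Panel 5-6: Δb = 21.2 ft, d̄ = (3.14+1.14)/2 = 2.14, v̄ = (2.10+1.17)/2 = 1.635 → q = 21.2×2.14×1.635 = 74.18 ft³/s
Q = Σ q = 434.3 ft³/s

434 ft³/s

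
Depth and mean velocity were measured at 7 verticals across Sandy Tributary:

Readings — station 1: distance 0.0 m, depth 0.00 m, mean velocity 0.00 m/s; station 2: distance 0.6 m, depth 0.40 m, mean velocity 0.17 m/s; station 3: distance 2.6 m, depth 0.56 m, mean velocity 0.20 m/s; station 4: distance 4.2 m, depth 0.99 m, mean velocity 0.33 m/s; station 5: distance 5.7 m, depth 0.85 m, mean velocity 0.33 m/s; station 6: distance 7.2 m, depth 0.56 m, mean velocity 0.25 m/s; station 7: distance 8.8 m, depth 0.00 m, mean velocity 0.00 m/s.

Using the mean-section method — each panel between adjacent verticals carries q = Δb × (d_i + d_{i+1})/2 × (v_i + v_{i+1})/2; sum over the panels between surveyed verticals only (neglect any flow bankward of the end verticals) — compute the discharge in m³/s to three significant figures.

1.33 m³/s

Panel 1-2: Δb = 0.6 m, d̄ = (0.00+0.40)/2 = 0.2, v̄ = (0.00+0.17)/2 = 0.085 → q = 0.6×0.2×0.085 = 0.01020 m³/s
Panel 2-3: Δb = 2 m, d̄ = (0.40+0.56)/2 = 0.48, v̄ = (0.17+0.20)/2 = 0.185 → q = 2×0.48×0.185 = 0.1776 m³/s
Panel 3-4: Δb = 1.6 m, d̄ = (0.56+0.99)/2 = 0.775, v̄ = (0.20+0.33)/2 = 0.265 → q = 1.6×0.775×0.265 = 0.3286 m³/s
Panel 4-5: Δb = 1.5 m, d̄ = (0.99+0.85)/2 = 0.92, v̄ = (0.33+0.33)/2 = 0.33 → q = 1.5×0.92×0.33 = 0.4554 m³/s
Panel 5-6: Δb = 1.5 m, d̄ = (0.85+0.56)/2 = 0.705, v̄ = (0.33+0.25)/2 = 0.29 → q = 1.5×0.705×0.29 = 0.3067 m³/s
Panel 6-7: Δb = 1.6 m, d̄ = (0.56+0.00)/2 = 0.28, v̄ = (0.25+0.00)/2 = 0.125 → q = 1.6×0.28×0.125 = 0.05600 m³/s
Q = Σ q = 1.334 m³/s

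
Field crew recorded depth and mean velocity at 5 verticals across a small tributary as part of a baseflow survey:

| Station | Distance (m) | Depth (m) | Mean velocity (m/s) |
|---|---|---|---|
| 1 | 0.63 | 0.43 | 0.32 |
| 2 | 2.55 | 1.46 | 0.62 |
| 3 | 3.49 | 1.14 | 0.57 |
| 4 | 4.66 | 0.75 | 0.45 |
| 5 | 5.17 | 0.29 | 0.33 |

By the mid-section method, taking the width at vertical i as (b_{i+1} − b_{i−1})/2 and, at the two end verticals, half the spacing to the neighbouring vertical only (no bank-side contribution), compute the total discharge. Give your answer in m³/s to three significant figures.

w_1 = (2.55 − 0.63)/2 = 0.96 m; q_1 = 0.32 × 0.43 × 0.96 = 0.1321 m³/s
w_2 = (3.49 − 0.63)/2 = 1.43 m; q_2 = 0.62 × 1.46 × 1.43 = 1.294 m³/s
w_3 = (4.66 − 2.55)/2 = 1.055 m; q_3 = 0.57 × 1.14 × 1.055 = 0.6855 m³/s
w_4 = (5.17 − 3.49)/2 = 0.84 m; q_4 = 0.45 × 0.75 × 0.84 = 0.2835 m³/s
w_5 = (5.17 − 4.66)/2 = 0.255 m; q_5 = 0.33 × 0.29 × 0.255 = 0.02440 m³/s
Q = Σ qᵢ = 2.420 m³/s

2.42 m³/s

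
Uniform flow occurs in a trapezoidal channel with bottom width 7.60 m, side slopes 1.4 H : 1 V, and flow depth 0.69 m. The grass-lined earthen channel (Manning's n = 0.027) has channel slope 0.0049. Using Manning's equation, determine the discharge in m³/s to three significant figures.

A = (b + z·y)·y = (7.60 + 1.4×0.69)×0.69 = 5.911 m²
P = b + 2y√(1+z²) = 7.60 + 2×0.69×√(1+1.4²) = 9.974 m
R = A/P = 5.911/9.974 = 0.5926 m
Q = (1/n)·A·R^(2/3)·S^(1/2) = (1/0.027) × 5.911 × 0.5926^(2/3) × 0.0049^(1/2) = 10.81 m³/s

10.8 m³/s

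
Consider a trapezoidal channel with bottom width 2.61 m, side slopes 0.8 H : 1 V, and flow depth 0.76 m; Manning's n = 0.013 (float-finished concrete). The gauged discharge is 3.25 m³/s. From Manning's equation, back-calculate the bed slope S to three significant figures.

A = (b + z·y)·y = (2.61 + 0.8×0.76)×0.76 = 2.446 m²
P = b + 2y√(1+z²) = 2.61 + 2×0.76×√(1+0.8²) = 4.557 m
R = A/P = 2.446/4.557 = 0.5367 m
S = (Q·n / (1·A·R^(2/3)))² = (3.25×0.013 / (1×2.446×0.6605))² = 0.0006842

0.000684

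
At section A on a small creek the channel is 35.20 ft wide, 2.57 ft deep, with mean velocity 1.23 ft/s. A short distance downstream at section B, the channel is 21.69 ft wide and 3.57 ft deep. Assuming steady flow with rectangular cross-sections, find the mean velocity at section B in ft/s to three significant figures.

1.44 ft/s

Q = A₁V₁ = (35.20×2.57) × 1.23 = 111.3 ft³/s
A₂ = 21.69 × 3.57 = 77.43 ft²
V₂ = Q/A₂ = 111.3/77.43 = 1.437 ft/s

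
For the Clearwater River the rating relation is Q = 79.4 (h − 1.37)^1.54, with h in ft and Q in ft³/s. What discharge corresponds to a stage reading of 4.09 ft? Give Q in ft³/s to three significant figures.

Q = 79.4 × (4.09 − 1.37)^1.54 = 79.4 × 2.72^1.54 = 370.7 ft³/s

371 ft³/s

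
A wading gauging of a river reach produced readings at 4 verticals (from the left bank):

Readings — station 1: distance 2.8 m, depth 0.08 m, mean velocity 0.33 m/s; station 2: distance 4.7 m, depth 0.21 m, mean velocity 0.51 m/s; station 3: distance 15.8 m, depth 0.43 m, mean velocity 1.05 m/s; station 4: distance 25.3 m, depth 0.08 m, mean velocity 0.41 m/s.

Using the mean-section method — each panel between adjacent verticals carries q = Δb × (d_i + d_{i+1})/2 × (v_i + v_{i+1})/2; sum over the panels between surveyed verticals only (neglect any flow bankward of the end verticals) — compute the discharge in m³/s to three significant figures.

Panel 1-2: Δb = 1.9 m, d̄ = (0.08+0.21)/2 = 0.145, v̄ = (0.33+0.51)/2 = 0.42 → q = 1.9×0.145×0.42 = 0.1157 m³/s
Panel 2-3: Δb = 11.1 m, d̄ = (0.21+0.43)/2 = 0.32, v̄ = (0.51+1.05)/2 = 0.78 → q = 11.1×0.32×0.78 = 2.771 m³/s
Panel 3-4: Δb = 9.5 m, d̄ = (0.43+0.08)/2 = 0.255, v̄ = (1.05+0.41)/2 = 0.73 → q = 9.5×0.255×0.73 = 1.768 m³/s
Q = Σ q = 4.655 m³/s

4.65 m³/s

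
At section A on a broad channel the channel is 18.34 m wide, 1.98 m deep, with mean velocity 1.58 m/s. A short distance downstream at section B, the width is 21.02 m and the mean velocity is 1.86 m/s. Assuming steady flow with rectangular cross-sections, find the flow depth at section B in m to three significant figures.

1.47 m

Q = A₁V₁ = (18.34×1.98) × 1.58 = 57.37 m³/s
d₂ = Q/(b₂ V₂) = 57.37/(21.02×1.86) = 1.467 m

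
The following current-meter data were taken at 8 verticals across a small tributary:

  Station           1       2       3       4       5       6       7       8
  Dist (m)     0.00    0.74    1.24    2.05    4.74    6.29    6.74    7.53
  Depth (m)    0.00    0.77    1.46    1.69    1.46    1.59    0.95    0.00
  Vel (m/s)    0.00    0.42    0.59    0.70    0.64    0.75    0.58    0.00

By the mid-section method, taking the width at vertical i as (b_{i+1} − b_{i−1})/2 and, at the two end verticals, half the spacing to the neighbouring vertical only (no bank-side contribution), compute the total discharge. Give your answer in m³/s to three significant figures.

6.35 m³/s

w_2 = (1.24 − 0.00)/2 = 0.62 m; q_2 = 0.42 × 0.77 × 0.62 = 0.2005 m³/s
w_3 = (2.05 − 0.74)/2 = 0.655 m; q_3 = 0.59 × 1.46 × 0.655 = 0.5642 m³/s
w_4 = (4.74 − 1.24)/2 = 1.75 m; q_4 = 0.70 × 1.69 × 1.75 = 2.070 m³/s
w_5 = (6.29 − 2.05)/2 = 2.12 m; q_5 = 0.64 × 1.46 × 2.12 = 1.981 m³/s
w_6 = (6.74 − 4.74)/2 = 1 m; q_6 = 0.75 × 1.59 × 1 = 1.193 m³/s
w_7 = (7.53 − 6.29)/2 = 0.62 m; q_7 = 0.58 × 0.95 × 0.62 = 0.3416 m³/s
Stations 1, 8 contribute zero (depth or velocity is 0).
Q = Σ qᵢ = 6.350 m³/s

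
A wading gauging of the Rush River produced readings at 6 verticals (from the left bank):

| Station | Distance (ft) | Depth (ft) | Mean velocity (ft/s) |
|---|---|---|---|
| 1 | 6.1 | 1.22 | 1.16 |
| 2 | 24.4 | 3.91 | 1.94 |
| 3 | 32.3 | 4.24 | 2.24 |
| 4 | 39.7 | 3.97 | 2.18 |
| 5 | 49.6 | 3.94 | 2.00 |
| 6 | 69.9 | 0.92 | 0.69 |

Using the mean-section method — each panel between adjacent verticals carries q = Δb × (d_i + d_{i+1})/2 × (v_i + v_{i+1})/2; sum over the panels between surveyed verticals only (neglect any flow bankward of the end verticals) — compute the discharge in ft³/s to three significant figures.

355 ft³/s

Panel 1-2: Δb = 18.3 ft, d̄ = (1.22+3.91)/2 = 2.565, v̄ = (1.16+1.94)/2 = 1.55 → q = 18.3×2.565×1.55 = 72.76 ft³/s
Panel 2-3: Δb = 7.9 ft, d̄ = (3.91+4.24)/2 = 4.075, v̄ = (1.94+2.24)/2 = 2.09 → q = 7.9×4.075×2.09 = 67.28 ft³/s
Panel 3-4: Δb = 7.4 ft, d̄ = (4.24+3.97)/2 = 4.105, v̄ = (2.24+2.18)/2 = 2.21 → q = 7.4×4.105×2.21 = 67.13 ft³/s
Panel 4-5: Δb = 9.9 ft, d̄ = (3.97+3.94)/2 = 3.955, v̄ = (2.18+2.00)/2 = 2.09 → q = 9.9×3.955×2.09 = 81.83 ft³/s
Panel 5-6: Δb = 20.3 ft, d̄ = (3.94+0.92)/2 = 2.43, v̄ = (2.00+0.69)/2 = 1.345 → q = 20.3×2.43×1.345 = 66.35 ft³/s
Q = Σ q = 355.4 ft³/s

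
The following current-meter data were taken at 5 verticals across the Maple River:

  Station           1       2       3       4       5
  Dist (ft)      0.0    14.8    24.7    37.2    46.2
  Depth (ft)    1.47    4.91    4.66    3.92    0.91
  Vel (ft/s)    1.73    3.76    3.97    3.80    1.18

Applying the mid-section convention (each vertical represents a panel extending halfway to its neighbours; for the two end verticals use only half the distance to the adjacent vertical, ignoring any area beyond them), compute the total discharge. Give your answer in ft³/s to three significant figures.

w_1 = (14.8 − 0.0)/2 = 7.4 ft; q_1 = 1.73 × 1.47 × 7.4 = 18.82 ft³/s
w_2 = (24.7 − 0.0)/2 = 12.35 ft; q_2 = 3.76 × 4.91 × 12.35 = 228.0 ft³/s
w_3 = (37.2 − 14.8)/2 = 11.2 ft; q_3 = 3.97 × 4.66 × 11.2 = 207.2 ft³/s
w_4 = (46.2 − 24.7)/2 = 10.75 ft; q_4 = 3.80 × 3.92 × 10.75 = 160.1 ft³/s
w_5 = (46.2 − 37.2)/2 = 4.5 ft; q_5 = 1.18 × 0.91 × 4.5 = 4.832 ft³/s
Q = Σ qᵢ = 619.0 ft³/s

619 ft³/s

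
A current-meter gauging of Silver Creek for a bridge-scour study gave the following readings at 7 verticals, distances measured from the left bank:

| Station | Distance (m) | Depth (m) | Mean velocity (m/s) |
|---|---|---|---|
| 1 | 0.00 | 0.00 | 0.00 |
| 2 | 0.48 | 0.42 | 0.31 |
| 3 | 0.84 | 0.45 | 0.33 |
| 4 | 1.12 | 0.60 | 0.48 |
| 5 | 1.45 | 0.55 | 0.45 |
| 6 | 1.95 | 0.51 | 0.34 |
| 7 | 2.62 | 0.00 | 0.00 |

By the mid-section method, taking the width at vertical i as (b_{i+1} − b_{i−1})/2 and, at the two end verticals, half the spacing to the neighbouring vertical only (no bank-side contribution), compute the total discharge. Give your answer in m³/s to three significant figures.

w_2 = (0.84 − 0.00)/2 = 0.42 m; q_2 = 0.31 × 0.42 × 0.42 = 0.05468 m³/s
w_3 = (1.12 − 0.48)/2 = 0.32 m; q_3 = 0.33 × 0.45 × 0.32 = 0.04752 m³/s
w_4 = (1.45 − 0.84)/2 = 0.305 m; q_4 = 0.48 × 0.60 × 0.305 = 0.08784 m³/s
w_5 = (1.95 − 1.12)/2 = 0.415 m; q_5 = 0.45 × 0.55 × 0.415 = 0.1027 m³/s
w_6 = (2.62 − 1.45)/2 = 0.585 m; q_6 = 0.34 × 0.51 × 0.585 = 0.1014 m³/s
Stations 1, 7 contribute zero (depth or velocity is 0).
Q = Σ qᵢ = 0.3942 m³/s

0.394 m³/s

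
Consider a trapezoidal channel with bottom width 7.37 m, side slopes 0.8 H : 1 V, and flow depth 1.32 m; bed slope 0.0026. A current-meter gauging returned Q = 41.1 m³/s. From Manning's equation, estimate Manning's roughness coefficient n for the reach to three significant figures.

0.0141

A = (b + z·y)·y = (7.37 + 0.8×1.32)×1.32 = 11.12 m²
P = b + 2y√(1+z²) = 7.37 + 2×1.32×√(1+0.8²) = 10.75 m
R = A/P = 11.12/10.75 = 1.035 m
n = (1/Q)·A·R^(2/3)·S^(1/2) = (1/41.1) × 11.12 × 1.023 × 0.05099 = 0.01411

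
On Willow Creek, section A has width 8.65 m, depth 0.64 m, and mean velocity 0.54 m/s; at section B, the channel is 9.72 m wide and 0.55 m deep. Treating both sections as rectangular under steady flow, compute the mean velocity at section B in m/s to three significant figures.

0.559 m/s

Q = A₁V₁ = (8.65×0.64) × 0.54 = 2.989 m³/s
A₂ = 9.72 × 0.55 = 5.346 m²
V₂ = Q/A₂ = 2.989/5.346 = 0.5592 m/s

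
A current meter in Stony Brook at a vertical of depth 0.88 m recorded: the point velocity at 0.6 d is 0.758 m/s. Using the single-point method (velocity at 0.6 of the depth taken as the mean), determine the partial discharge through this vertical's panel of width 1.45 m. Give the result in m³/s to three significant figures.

v̄ = v₀.₆ = 0.758 m/s
q = v̄ × d × w = 0.7580 × 0.88 × 1.45 = 0.9672 m³/s

0.967 m³/s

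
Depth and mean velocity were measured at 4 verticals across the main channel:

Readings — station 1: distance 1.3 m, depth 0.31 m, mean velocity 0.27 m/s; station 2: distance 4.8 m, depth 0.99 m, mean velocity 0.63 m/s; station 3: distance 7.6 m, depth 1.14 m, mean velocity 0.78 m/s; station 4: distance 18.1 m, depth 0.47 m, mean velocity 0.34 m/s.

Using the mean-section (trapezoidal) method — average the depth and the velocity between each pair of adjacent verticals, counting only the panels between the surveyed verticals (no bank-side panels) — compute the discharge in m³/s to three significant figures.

7.86 m³/s

Panel 1-2: Δb = 3.5 m, d̄ = (0.31+0.99)/2 = 0.65, v̄ = (0.27+0.63)/2 = 0.45 → q = 3.5×0.65×0.45 = 1.024 m³/s
Panel 2-3: Δb = 2.8 m, d̄ = (0.99+1.14)/2 = 1.065, v̄ = (0.63+0.78)/2 = 0.705 → q = 2.8×1.065×0.705 = 2.102 m³/s
Panel 3-4: Δb = 10.5 m, d̄ = (1.14+0.47)/2 = 0.805, v̄ = (0.78+0.34)/2 = 0.56 → q = 10.5×0.805×0.56 = 4.733 m³/s
Q = Σ q = 7.859 m³/s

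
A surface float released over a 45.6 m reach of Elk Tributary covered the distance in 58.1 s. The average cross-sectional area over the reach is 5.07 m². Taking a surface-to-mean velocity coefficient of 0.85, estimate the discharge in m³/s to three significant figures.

v_surface = L / t̄ = 45.6 / 58.1 = 0.7849 m/s
v_mean = 0.85 × 0.7849 = 0.6671 m/s
Q = A × v_mean = 5.07 × 0.6671 = 3.382 m³/s

3.38 m³/s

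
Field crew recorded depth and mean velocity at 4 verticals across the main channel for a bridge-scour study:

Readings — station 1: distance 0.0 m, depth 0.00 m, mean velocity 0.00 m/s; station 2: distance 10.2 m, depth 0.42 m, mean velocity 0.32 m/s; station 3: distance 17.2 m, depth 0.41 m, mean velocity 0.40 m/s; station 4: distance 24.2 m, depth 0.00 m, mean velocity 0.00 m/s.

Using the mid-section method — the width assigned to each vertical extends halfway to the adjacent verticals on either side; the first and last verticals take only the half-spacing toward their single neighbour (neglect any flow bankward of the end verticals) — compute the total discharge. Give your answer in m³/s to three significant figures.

2.30 m³/s

w_2 = (17.2 − 0.0)/2 = 8.6 m; q_2 = 0.32 × 0.42 × 8.6 = 1.156 m³/s
w_3 = (24.2 − 10.2)/2 = 7 m; q_3 = 0.40 × 0.41 × 7 = 1.148 m³/s
Stations 1, 4 contribute zero (depth or velocity is 0).
Q = Σ qᵢ = 2.304 m³/s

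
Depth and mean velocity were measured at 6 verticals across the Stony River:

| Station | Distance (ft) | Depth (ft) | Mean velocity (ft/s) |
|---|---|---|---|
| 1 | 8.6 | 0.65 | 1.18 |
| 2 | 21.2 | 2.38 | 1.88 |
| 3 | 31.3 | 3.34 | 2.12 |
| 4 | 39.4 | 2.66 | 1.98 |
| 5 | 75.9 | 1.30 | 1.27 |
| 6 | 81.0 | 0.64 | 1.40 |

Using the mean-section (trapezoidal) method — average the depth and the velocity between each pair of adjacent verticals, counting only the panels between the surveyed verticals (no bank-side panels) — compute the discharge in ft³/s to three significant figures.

Panel 1-2: Δb = 12.6 ft, d̄ = (0.65+2.38)/2 = 1.515, v̄ = (1.18+1.88)/2 = 1.53 → q = 12.6×1.515×1.53 = 29.21 ft³/s
Panel 2-3: Δb = 10.1 ft, d̄ = (2.38+3.34)/2 = 2.86, v̄ = (1.88+2.12)/2 = 2 → q = 10.1×2.86×2 = 57.77 ft³/s
Panel 3-4: Δb = 8.1 ft, d̄ = (3.34+2.66)/2 = 3, v̄ = (2.12+1.98)/2 = 2.05 → q = 8.1×3×2.05 = 49.82 ft³/s
Panel 4-5: Δb = 36.5 ft, d̄ = (2.66+1.30)/2 = 1.98, v̄ = (1.98+1.27)/2 = 1.625 → q = 36.5×1.98×1.625 = 117.4 ft³/s
Panel 5-6: Δb = 5.1 ft, d̄ = (1.30+0.64)/2 = 0.97, v̄ = (1.27+1.40)/2 = 1.335 → q = 5.1×0.97×1.335 = 6.604 ft³/s
Q = Σ q = 260.8 ft³/s

261 ft³/s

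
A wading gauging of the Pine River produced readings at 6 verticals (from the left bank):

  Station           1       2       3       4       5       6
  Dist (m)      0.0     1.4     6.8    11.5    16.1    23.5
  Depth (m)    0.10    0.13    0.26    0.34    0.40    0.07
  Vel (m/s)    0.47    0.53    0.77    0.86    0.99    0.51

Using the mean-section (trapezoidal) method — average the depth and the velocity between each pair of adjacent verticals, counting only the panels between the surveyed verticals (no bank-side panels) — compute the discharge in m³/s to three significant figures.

4.79 m³/s

Panel 1-2: Δb = 1.4 m, d̄ = (0.10+0.13)/2 = 0.115, v̄ = (0.47+0.53)/2 = 0.5 → q = 1.4×0.115×0.5 = 0.08050 m³/s
Panel 2-3: Δb = 5.4 m, d̄ = (0.13+0.26)/2 = 0.195, v̄ = (0.53+0.77)/2 = 0.65 → q = 5.4×0.195×0.65 = 0.6845 m³/s
Panel 3-4: Δb = 4.7 m, d̄ = (0.26+0.34)/2 = 0.3, v̄ = (0.77+0.86)/2 = 0.815 → q = 4.7×0.3×0.815 = 1.149 m³/s
Panel 4-5: Δb = 4.6 m, d̄ = (0.34+0.40)/2 = 0.37, v̄ = (0.86+0.99)/2 = 0.925 → q = 4.6×0.37×0.925 = 1.574 m³/s
Panel 5-6: Δb = 7.4 m, d̄ = (0.40+0.07)/2 = 0.235, v̄ = (0.99+0.51)/2 = 0.75 → q = 7.4×0.235×0.75 = 1.304 m³/s
Q = Σ q = 4.793 m³/s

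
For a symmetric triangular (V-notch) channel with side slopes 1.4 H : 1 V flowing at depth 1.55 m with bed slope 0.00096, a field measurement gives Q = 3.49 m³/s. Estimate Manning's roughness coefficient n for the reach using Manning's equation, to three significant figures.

0.0220

A = z·y² = 1.4×1.55² = 3.364 m²
P = 2y√(1+z²) = 2×1.55×√(1+1.4²) = 5.333 m
R = A/P = 3.364/5.333 = 0.6306 m
n = (1/Q)·A·R^(2/3)·S^(1/2) = (1/3.49) × 3.364 × 0.7354 × 0.03098 = 0.02196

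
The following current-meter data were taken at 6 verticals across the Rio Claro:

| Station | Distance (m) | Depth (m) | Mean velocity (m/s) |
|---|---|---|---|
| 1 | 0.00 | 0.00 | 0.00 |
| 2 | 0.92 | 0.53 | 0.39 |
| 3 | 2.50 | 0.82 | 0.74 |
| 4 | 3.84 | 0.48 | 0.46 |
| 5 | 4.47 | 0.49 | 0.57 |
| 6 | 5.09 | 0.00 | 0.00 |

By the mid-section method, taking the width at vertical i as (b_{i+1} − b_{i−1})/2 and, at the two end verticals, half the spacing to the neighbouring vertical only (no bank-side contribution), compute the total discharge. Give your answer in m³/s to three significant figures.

w_2 = (2.50 − 0.00)/2 = 1.25 m; q_2 = 0.39 × 0.53 × 1.25 = 0.2584 m³/s
w_3 = (3.84 − 0.92)/2 = 1.46 m; q_3 = 0.74 × 0.82 × 1.46 = 0.8859 m³/s
w_4 = (4.47 − 2.50)/2 = 0.985 m; q_4 = 0.46 × 0.48 × 0.985 = 0.2175 m³/s
w_5 = (5.09 − 3.84)/2 = 0.625 m; q_5 = 0.57 × 0.49 × 0.625 = 0.1746 m³/s
Stations 1, 6 contribute zero (depth or velocity is 0).
Q = Σ qᵢ = 1.536 m³/s

1.54 m³/s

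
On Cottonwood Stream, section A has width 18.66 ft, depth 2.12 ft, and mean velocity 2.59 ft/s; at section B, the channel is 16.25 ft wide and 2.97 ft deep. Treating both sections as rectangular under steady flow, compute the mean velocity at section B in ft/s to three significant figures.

2.12 ft/s

Q = A₁V₁ = (18.66×2.12) × 2.59 = 102.5 ft³/s
A₂ = 16.25 × 2.97 = 48.26 ft²
V₂ = Q/A₂ = 102.5/48.26 = 2.123 ft/s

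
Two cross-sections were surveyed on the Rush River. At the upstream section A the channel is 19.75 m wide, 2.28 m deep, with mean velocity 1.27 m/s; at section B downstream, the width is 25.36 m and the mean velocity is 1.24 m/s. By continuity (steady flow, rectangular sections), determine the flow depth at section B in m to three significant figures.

1.82 m

Q = A₁V₁ = (19.75×2.28) × 1.27 = 57.19 m³/s
d₂ = Q/(b₂ V₂) = 57.19/(25.36×1.24) = 1.819 m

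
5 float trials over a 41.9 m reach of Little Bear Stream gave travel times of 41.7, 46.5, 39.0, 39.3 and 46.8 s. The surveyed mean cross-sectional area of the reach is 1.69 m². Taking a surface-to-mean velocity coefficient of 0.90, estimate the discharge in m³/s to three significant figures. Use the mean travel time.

t̄ = (41.7 + 46.5 + 39.0 + 39.3 + 46.8) / 5 = 42.66 s
v_surface = L / t̄ = 41.9 / 42.66 = 0.9822 m/s
v_mean = 0.90 × 0.9822 = 0.8840 m/s
Q = A × v_mean = 1.69 × 0.8840 = 1.494 m³/s

1.49 m³/s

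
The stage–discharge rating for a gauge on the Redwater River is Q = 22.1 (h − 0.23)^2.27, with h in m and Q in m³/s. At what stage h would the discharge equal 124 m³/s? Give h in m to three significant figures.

h − h₀ = (Q/C)^(1/b) = (124/22.1)^(1/2.27) = 2.138 m
h = 0.23 + 2.138 = 2.368 m

2.37 m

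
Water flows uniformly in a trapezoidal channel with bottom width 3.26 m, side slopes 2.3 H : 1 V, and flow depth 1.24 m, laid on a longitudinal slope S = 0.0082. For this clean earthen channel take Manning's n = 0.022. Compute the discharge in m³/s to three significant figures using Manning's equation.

A = (b + z·y)·y = (3.26 + 2.3×1.24)×1.24 = 7.579 m²
P = b + 2y√(1+z²) = 3.26 + 2×1.24×√(1+2.3²) = 9.480 m
R = A/P = 7.579/9.480 = 0.7995 m
Q = (1/n)·A·R^(2/3)·S^(1/2) = (1/0.022) × 7.579 × 0.7995^(2/3) × 0.0082^(1/2) = 26.87 m³/s

26.9 m³/s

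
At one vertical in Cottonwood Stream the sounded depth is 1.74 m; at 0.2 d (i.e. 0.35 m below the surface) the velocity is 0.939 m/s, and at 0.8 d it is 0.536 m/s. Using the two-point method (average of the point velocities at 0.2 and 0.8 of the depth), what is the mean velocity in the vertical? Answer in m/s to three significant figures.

v̄ = (0.939 + 0.536) / 2 = 0.7375 m/s

0.738 m/s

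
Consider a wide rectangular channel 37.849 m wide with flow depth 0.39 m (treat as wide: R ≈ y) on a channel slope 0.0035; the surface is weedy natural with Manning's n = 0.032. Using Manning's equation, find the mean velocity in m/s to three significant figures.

A = b·y = 37.849 × 0.39 = 14.76 m²
Wide channel: R ≈ y = 0.39 m
Q = (1/n)·A·R^(2/3)·S^(1/2) = (1/0.032) × 14.76 × 0.3900^(2/3) × 0.0035^(1/2) = 14.57 m³/s
V = Q/A = 14.57/14.76 = 0.9869 m/s

0.987 m/s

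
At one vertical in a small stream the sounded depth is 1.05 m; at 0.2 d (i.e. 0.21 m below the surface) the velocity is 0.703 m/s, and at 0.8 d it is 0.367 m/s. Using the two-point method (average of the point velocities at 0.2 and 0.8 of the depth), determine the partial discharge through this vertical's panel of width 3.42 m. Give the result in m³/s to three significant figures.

v̄ = (0.703 + 0.367) / 2 = 0.5350 m/s
q = v̄ × d × w = 0.5350 × 1.05 × 3.42 = 1.921 m³/s

1.92 m³/s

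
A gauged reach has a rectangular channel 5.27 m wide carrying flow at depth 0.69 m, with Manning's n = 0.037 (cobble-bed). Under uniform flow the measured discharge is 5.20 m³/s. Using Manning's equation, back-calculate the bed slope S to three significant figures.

A = b·y = 5.27 × 0.69 = 3.636 m²
P = b + 2y = 5.27 + 2×0.69 = 6.650 m
R = A/P = 3.636/6.650 = 0.5468 m
S = (Q·n / (1·A·R^(2/3)))² = (5.20×0.037 / (1×3.636×0.6687))² = 0.006261

0.00626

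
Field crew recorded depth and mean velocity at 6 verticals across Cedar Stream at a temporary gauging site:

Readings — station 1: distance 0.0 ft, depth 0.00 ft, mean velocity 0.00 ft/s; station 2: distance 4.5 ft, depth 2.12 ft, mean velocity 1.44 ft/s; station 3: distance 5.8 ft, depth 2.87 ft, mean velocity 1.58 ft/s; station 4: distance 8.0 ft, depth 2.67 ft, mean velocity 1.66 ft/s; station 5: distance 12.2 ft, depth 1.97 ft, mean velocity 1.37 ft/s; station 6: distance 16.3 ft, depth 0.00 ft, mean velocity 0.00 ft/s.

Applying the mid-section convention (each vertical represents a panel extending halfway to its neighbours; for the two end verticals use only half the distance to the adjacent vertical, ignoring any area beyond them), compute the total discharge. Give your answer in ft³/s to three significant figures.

42.2 ft³/s

w_2 = (5.8 − 0.0)/2 = 2.9 ft; q_2 = 1.44 × 2.12 × 2.9 = 8.853 ft³/s
w_3 = (8.0 − 4.5)/2 = 1.75 ft; q_3 = 1.58 × 2.87 × 1.75 = 7.936 ft³/s
w_4 = (12.2 − 5.8)/2 = 3.2 ft; q_4 = 1.66 × 2.67 × 3.2 = 14.18 ft³/s
w_5 = (16.3 − 8.0)/2 = 4.15 ft; q_5 = 1.37 × 1.97 × 4.15 = 11.20 ft³/s
Stations 1, 6 contribute zero (depth or velocity is 0).
Q = Σ qᵢ = 42.17 ft³/s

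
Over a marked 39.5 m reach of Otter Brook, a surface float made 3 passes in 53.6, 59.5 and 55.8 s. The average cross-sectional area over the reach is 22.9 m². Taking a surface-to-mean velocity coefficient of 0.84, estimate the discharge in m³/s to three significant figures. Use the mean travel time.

t̄ = (53.6 + 59.5 + 55.8) / 3 = 56.3 s
v_surface = L / t̄ = 39.5 / 56.3 = 0.7016 m/s
v_mean = 0.84 × 0.7016 = 0.5893 m/s
Q = A × v_mean = 22.9 × 0.5893 = 13.50 m³/s

13.5 m³/s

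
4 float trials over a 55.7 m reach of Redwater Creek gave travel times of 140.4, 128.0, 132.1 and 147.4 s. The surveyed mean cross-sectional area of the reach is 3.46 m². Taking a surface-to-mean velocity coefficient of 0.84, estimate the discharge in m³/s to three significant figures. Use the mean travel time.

t̄ = (140.4 + 128.0 + 132.1 + 147.4) / 4 = 136.975 s
v_surface = L / t̄ = 55.7 / 136.975 = 0.4066 m/s
v_mean = 0.84 × 0.4066 = 0.3416 m/s
Q = A × v_mean = 3.46 × 0.3416 = 1.182 m³/s

1.18 m³/s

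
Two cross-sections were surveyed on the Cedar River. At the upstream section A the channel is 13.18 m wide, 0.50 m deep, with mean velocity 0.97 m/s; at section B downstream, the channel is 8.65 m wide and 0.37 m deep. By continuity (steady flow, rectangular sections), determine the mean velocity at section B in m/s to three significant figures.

2.00 m/s

Q = A₁V₁ = (13.18×0.50) × 0.97 = 6.392 m³/s
A₂ = 8.65 × 0.37 = 3.201 m²
V₂ = Q/A₂ = 6.392/3.201 = 1.997 m/s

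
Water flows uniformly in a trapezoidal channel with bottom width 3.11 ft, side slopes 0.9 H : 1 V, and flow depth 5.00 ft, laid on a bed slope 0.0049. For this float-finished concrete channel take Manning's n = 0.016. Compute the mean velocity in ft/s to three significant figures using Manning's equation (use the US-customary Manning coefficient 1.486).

11.3 ft/s

A = (b + z·y)·y = (3.11 + 0.9×5.00)×5.00 = 38.05 ft²
P = b + 2y√(1+z²) = 3.11 + 2×5.00×√(1+0.9²) = 16.56 ft
R = A/P = 38.05/16.56 = 2.297 ft
Q = (1.486/n)·A·R^(2/3)·S^(1/2) = (1.486/0.016) × 38.05 × 2.297^(2/3) × 0.0049^(1/2) = 430.7 ft³/s
V = Q/A = 430.7/38.05 = 11.32 ft/s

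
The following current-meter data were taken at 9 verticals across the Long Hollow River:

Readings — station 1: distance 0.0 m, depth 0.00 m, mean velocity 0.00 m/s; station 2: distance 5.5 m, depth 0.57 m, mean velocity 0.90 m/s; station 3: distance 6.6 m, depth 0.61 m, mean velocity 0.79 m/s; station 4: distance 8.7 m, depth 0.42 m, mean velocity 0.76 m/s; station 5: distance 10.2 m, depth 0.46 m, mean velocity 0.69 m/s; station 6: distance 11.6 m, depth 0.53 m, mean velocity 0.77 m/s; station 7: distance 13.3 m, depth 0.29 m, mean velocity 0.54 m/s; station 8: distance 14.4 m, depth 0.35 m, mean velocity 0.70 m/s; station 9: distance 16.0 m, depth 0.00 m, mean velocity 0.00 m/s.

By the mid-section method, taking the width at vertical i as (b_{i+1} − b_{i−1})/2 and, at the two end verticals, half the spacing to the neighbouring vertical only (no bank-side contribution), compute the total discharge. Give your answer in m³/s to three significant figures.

4.68 m³/s

w_2 = (6.6 − 0.0)/2 = 3.3 m; q_2 = 0.90 × 0.57 × 3.3 = 1.693 m³/s
w_3 = (8.7 − 5.5)/2 = 1.6 m; q_3 = 0.79 × 0.61 × 1.6 = 0.7710 m³/s
w_4 = (10.2 − 6.6)/2 = 1.8 m; q_4 = 0.76 × 0.42 × 1.8 = 0.5746 m³/s
w_5 = (11.6 − 8.7)/2 = 1.45 m; q_5 = 0.69 × 0.46 × 1.45 = 0.4602 m³/s
w_6 = (13.3 − 10.2)/2 = 1.55 m; q_6 = 0.77 × 0.53 × 1.55 = 0.6326 m³/s
w_7 = (14.4 − 11.6)/2 = 1.4 m; q_7 = 0.54 × 0.29 × 1.4 = 0.2192 m³/s
w_8 = (16.0 − 13.3)/2 = 1.35 m; q_8 = 0.70 × 0.35 × 1.35 = 0.3308 m³/s
Stations 1, 9 contribute zero (depth or velocity is 0).
Q = Σ qᵢ = 4.681 m³/s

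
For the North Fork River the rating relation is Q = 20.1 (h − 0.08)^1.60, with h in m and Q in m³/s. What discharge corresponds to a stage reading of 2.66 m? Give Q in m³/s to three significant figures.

91.6 m³/s

Q = 20.1 × (2.66 − 0.08)^1.60 = 20.1 × 2.58^1.60 = 91.58 m³/s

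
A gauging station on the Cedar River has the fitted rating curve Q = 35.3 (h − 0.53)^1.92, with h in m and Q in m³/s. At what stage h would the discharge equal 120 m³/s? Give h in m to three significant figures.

h − h₀ = (Q/C)^(1/b) = (120/35.3)^(1/1.92) = 1.891 m
h = 0.53 + 1.891 = 2.421 m

2.42 m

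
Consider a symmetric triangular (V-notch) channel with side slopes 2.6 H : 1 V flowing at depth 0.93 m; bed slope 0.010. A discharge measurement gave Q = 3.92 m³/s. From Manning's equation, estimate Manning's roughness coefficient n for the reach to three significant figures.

0.0329

A = z·y² = 2.6×0.93² = 2.249 m²
P = 2y√(1+z²) = 2×0.93×√(1+2.6²) = 5.181 m
R = A/P = 2.249/5.181 = 0.4340 m
n = (1/Q)·A·R^(2/3)·S^(1/2) = (1/3.92) × 2.249 × 0.5732 × 0.1000 = 0.03288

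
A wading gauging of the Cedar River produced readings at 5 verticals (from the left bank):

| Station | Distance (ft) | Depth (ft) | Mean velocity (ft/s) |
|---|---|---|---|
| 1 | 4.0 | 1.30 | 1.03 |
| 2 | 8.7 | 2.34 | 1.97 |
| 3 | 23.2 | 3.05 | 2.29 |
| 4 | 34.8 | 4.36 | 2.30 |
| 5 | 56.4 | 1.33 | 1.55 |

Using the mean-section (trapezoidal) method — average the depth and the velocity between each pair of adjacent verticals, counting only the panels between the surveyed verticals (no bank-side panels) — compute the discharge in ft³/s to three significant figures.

313 ft³/s

Panel 1-2: Δb = 4.7 ft, d̄ = (1.30+2.34)/2 = 1.82, v̄ = (1.03+1.97)/2 = 1.5 → q = 4.7×1.82×1.5 = 12.83 ft³/s
Panel 2-3: Δb = 14.5 ft, d̄ = (2.34+3.05)/2 = 2.695, v̄ = (1.97+2.29)/2 = 2.13 → q = 14.5×2.695×2.13 = 83.24 ft³/s
Panel 3-4: Δb = 11.6 ft, d̄ = (3.05+4.36)/2 = 3.705, v̄ = (2.29+2.30)/2 = 2.295 → q = 11.6×3.705×2.295 = 98.63 ft³/s
Panel 4-5: Δb = 21.6 ft, d̄ = (4.36+1.33)/2 = 2.845, v̄ = (2.30+1.55)/2 = 1.925 → q = 21.6×2.845×1.925 = 118.3 ft³/s
Q = Σ q = 313.0 ft³/s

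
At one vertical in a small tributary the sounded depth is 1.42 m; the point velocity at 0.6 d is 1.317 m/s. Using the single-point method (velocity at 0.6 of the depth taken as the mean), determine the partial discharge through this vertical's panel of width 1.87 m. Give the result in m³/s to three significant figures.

v̄ = v₀.₆ = 1.317 m/s
q = v̄ × d × w = 1.317 × 1.42 × 1.87 = 3.497 m³/s

3.50 m³/s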